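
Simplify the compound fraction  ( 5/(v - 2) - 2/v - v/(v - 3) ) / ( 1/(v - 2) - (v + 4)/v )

(v³ - 5*v² + 5*v + 12)/(v³ - 2*v² - 11*v + 24)

Numerator: 5/(v - 2) - 2/v - v/(v - 3) = (-v³ + 5*v² - 5*v - 12)/(v³ - 5*v² + 6*v)
Denominator: 1/(v - 2) - (v + 4)/v = (-v² - v + 8)/(v² - 2*v)
Divide: ((-v³ + 5*v² - 5*v - 12)/(v³ - 5*v² + 6*v)) · ((v² - 2*v)/(-v² - v + 8)) = (v³ - 5*v² + 5*v + 12)/(v³ - 2*v² - 11*v + 24)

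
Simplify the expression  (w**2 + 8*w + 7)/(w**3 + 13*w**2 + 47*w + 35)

1/(w + 5)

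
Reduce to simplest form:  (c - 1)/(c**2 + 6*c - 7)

1/(c + 7)

Factor: c**2 + 6*c - 7 = (c + 7)*(c - 1)
Cancel the common factor (c - 1).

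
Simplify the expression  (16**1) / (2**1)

16**1 = 2**4; 2**1 = 2**1
Combine exponents: 2**3

2**3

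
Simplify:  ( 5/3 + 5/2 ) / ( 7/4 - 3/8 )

Numerator: 5/3 + 5/2 = 25/6
Denominator: 7/4 - 3/8 = 11/8
Divide: (25/6) · (8/11) = 100/33

100/33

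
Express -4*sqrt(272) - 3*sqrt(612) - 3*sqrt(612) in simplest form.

-52*sqrt(17)

4*sqrt(272) = 16*sqrt(17); 3*sqrt(612) = 18*sqrt(17); 3*sqrt(612) = 18*sqrt(17)
Combine: (-16 - 18 - 18)·sqrt(17) = -52*sqrt(17)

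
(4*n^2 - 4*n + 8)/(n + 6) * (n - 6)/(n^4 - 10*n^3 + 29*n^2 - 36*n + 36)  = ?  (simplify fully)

Factor: 4*n^2 - 4*n + 8 = 4*(n^2 - n + 2);  n^4 - 10*n^3 + 29*n^2 - 36*n + 36 = (n^2 - n + 2)*(n - 3)*(n - 6)
Cancel the common factors (n^2 - n + 2), (n - 6).

4/(n^2 + 3*n - 18)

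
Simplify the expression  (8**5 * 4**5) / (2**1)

2**24

8**5 = 2**15; 4**5 = 2**10; 2**1 = 2**1
Combine exponents: 2**24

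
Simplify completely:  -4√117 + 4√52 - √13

4√117 = 12*√13; 4√52 = 8*√13; √13 = √13
Combine: (-12 + 8 - 1)·√13 = -5*√13

-5*√13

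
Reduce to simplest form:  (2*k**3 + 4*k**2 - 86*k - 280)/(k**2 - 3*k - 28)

Factor: 2*k**3 + 4*k**2 - 86*k - 280 = 2*(k + 5)*(k + 4)*(k - 7);  k**2 - 3*k - 28 = (k + 4)*(k - 7)
Cancel the common factors (k + 4), (k - 7).

2*k + 10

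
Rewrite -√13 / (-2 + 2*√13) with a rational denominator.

(-13 - √13)/24

Multiply numerator and denominator by -2*√13 - 2.
Denominator becomes -48; numerator becomes 2*√13 + 26.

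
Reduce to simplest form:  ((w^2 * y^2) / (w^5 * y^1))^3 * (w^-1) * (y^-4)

Inside the bracket: (w^-3) * y^1
Raise to the power 3: (w^-9) * y^3
Multiply by (w^-1) * (y^-4): add exponents.

1/(w^10*y)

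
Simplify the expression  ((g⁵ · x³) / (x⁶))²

Inside the bracket: g⁵ · (x^-3)
Raise to the power 2: g^10 · (x^-6)

g^10/x⁶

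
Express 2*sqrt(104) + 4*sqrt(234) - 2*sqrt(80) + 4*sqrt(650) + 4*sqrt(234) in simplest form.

2*sqrt(104) = 4*sqrt(26); 4*sqrt(234) = 12*sqrt(26); 2*sqrt(80) = 8*sqrt(5); 4*sqrt(650) = 20*sqrt(26); 4*sqrt(234) = 12*sqrt(26)

-8*sqrt(5) + 48*sqrt(26)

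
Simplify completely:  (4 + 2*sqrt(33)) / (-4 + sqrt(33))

Multiply numerator and denominator by -sqrt(33) - 4.
Denominator becomes -17; numerator becomes -82 - 12*sqrt(33).

(12*sqrt(33) + 82)/17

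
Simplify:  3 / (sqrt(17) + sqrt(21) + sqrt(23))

Group as (sqrt(17) + sqrt(21)) + sqrt(23); multiply by (sqrt(17) + sqrt(21)) - sqrt(23), then rationalise the remaining surd.

(-2*sqrt(8211) + 15*sqrt(23) + 19*sqrt(21) + 27*sqrt(17))/401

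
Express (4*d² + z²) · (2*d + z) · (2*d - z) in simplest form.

Telescope via difference of squares: ((2*d)+z)((2*d)-z) = 4*d² - z², then repeat with the next factor.

16*d⁴ - z⁴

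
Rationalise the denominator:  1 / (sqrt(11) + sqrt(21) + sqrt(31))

(-2*sqrt(7161) + sqrt(31) + 21*sqrt(21) + 41*sqrt(11))/923

Group as (sqrt(21) + sqrt(31)) + sqrt(11); multiply by (sqrt(21) + sqrt(31)) - sqrt(11), then rationalise the remaining surd.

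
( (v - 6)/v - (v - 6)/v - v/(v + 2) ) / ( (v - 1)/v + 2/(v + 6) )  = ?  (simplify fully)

Numerator: (v - 6)/v - (v - 6)/v - v/(v + 2) = -v/(v + 2)
Denominator: (v - 1)/v + 2/(v + 6) = (v^2 + 7*v - 6)/(v^2 + 6*v)
Divide: (-v/(v + 2)) · ((v^2 + 6*v)/(v^2 + 7*v - 6)) = (-v^3 - 6*v^2)/(v^3 + 9*v^2 + 8*v - 12)

(-v^3 - 6*v^2)/(v^3 + 9*v^2 + 8*v - 12)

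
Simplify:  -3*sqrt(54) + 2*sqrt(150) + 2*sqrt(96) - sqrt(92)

-2*sqrt(23) + 9*sqrt(6)

3*sqrt(54) = 9*sqrt(6); 2*sqrt(150) = 10*sqrt(6); 2*sqrt(96) = 8*sqrt(6); sqrt(92) = 2*sqrt(23)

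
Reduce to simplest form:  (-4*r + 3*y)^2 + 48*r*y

(4*r + 3*y)^2

After expansion: 16*r^2 + 24*r*y + 9*y^2 — a perfect-square trinomial.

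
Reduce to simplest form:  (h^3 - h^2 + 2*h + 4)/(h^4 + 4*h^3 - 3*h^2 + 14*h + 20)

Factor: h^3 - h^2 + 2*h + 4 = (h + 1)*(h^2 - 2*h + 4);  h^4 + 4*h^3 - 3*h^2 + 14*h + 20 = (h^2 - 2*h + 4)*(h + 1)*(h + 5)
Cancel the common factors (h^2 - 2*h + 4), (h + 1).

1/(h + 5)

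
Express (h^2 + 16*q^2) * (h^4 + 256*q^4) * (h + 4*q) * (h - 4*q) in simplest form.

Telescope via difference of squares: (h+(4*q))(h-(4*q)) = h^2 - 16*q^2, then repeat with the next factor.

h^8 - 65536*q^8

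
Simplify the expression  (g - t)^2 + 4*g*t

Expanding gives g^2 + 2*g*t + t^2, a perfect square.

(g + t)^2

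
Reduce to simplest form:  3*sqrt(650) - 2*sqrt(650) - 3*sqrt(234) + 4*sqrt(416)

12*sqrt(26)

3*sqrt(650) = 15*sqrt(26); 2*sqrt(650) = 10*sqrt(26); 3*sqrt(234) = 9*sqrt(26); 4*sqrt(416) = 16*sqrt(26)
Combine: (15 - 10 - 9 + 16)·sqrt(26) = 12*sqrt(26)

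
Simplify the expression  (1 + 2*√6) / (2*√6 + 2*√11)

Multiply numerator and denominator by -2*√11 + 2*√6.
Denominator becomes -20; numerator becomes -4*√66 - 2*√11 + 2*√6 + 24.

(-12 - √6 + √11 + 2*√66)/10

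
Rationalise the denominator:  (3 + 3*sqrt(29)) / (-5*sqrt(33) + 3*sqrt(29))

(-5*sqrt(957) - 87 - 5*sqrt(33) - 3*sqrt(29))/188

Multiply numerator and denominator by 3*sqrt(29) + 5*sqrt(33).
Denominator becomes -564; numerator becomes 9*sqrt(29) + 15*sqrt(33) + 261 + 15*sqrt(957).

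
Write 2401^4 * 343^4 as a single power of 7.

7^28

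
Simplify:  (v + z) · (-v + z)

-v² + z²

Pair the conjugate factors: (z+v)(z-v) = -v² + z².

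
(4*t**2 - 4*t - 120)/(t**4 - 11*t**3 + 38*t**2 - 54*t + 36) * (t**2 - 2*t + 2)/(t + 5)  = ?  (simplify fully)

4/(t - 3)

Factor: 4*t**2 - 4*t - 120 = 4*(t + 5)*(t - 6);  t**4 - 11*t**3 + 38*t**2 - 54*t + 36 = (t - 6)*(t**2 - 2*t + 2)*(t - 3)
Cancel the common factors (t**2 - 2*t + 2), (t - 6), (t + 5).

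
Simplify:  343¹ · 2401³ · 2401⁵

7^35

343¹ = 7^3; 2401³ = 7^12; 2401⁵ = 7^20
Combine exponents: 7^35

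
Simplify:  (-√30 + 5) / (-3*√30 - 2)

Multiply numerator and denominator by -2 + 3*√30.
Denominator becomes -266; numerator becomes -100 + 17*√30.

(-17*√30 + 100)/266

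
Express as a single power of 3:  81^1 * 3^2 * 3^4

3^10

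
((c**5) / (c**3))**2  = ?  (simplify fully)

Inside the bracket: c**2
Raise to the power 2: c**4

c**4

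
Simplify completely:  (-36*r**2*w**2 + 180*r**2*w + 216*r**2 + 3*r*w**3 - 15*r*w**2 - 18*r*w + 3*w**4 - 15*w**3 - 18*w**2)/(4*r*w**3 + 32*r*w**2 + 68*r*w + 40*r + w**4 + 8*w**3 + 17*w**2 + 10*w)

(-9*r*w + 54*r + 3*w**2 - 18*w)/(w**2 + 7*w + 10)

Factor: -36*r**2*w**2 + 180*r**2*w + 216*r**2 + 3*r*w**3 - 15*r*w**2 - 18*r*w + 3*w**4 - 15*w**3 - 18*w**2 = 3*(w - 6)*(-3*r + w)*(w + 1)*(4*r + w);  4*r*w**3 + 32*r*w**2 + 68*r*w + 40*r + w**4 + 8*w**3 + 17*w**2 + 10*w = (4*r + w)*(w + 2)*(w + 5)*(w + 1)
Cancel the common factors (w + 1), (4*r + w).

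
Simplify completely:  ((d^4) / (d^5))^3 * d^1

d^(-2)

Inside the bracket: (d^-1)
Raise to the power 3: (d^-3)
Multiply by d^1: add exponents.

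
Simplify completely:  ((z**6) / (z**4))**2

z**4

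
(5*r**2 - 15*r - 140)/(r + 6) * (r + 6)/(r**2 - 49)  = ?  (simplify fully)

Factor: 5*r**2 - 15*r - 140 = 5*(r - 7)*(r + 4);  r**2 - 49 = (r + 7)*(r - 7)
Cancel the common factors (r + 6), (r - 7).

(5*r + 20)/(r + 7)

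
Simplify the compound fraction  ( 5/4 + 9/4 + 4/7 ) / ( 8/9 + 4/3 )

513/280

Numerator: 5/4 + 9/4 + 4/7 = 57/14
Denominator: 8/9 + 4/3 = 20/9
Divide: (57/14) · (9/20) = 513/280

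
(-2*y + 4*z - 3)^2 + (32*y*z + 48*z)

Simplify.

Expand the square and combine the (32*y*z + 48*z) term.

(2*y + 4*z + 3)^2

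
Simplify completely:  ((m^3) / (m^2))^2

m^2

Inside the bracket: m^1
Raise to the power 2: m^2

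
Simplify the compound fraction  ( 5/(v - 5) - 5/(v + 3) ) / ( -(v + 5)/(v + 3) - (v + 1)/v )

-40*v/(2*v**3 - v**2 - 42*v - 15)

Numerator: 5/(v - 5) - 5/(v + 3) = 40/(v**2 - 2*v - 15)
Denominator: -(v + 5)/(v + 3) - (v + 1)/v = (-2*v**2 - 9*v - 3)/(v**2 + 3*v)
Divide: (40/(v**2 - 2*v - 15)) · ((v**2 + 3*v)/(-2*v**2 - 9*v - 3)) = -40*v/(2*v**3 - v**2 - 42*v - 15)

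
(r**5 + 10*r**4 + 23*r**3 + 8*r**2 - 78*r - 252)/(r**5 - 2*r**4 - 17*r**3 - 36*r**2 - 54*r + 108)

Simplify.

Factor: r**5 + 10*r**4 + 23*r**3 + 8*r**2 - 78*r - 252 = (r + 7)*(r - 2)*(r + 3)*(r**2 + 2*r + 6);  r**5 - 2*r**4 - 17*r**3 - 36*r**2 - 54*r + 108 = (r - 6)*(r + 3)*(r - 1)*(r**2 + 2*r + 6)
Cancel the common factors (r**2 + 2*r + 6), (r + 3).

(r**2 + 5*r - 14)/(r**2 - 7*r + 6)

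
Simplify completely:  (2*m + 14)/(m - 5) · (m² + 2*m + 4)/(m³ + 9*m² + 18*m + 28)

Factor: 2*m + 14 = 2·(m + 7);  m³ + 9*m² + 18*m + 28 = (m² + 2*m + 4)·(m + 7)
Cancel the common factors (m² + 2*m + 4), (m + 7).

2/(m - 5)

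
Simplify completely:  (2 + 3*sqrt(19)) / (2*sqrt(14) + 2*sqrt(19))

(-3*sqrt(266) - 2*sqrt(14) + 2*sqrt(19) + 57)/10

Multiply numerator and denominator by -2*sqrt(14) + 2*sqrt(19).
Denominator becomes 20; numerator becomes -6*sqrt(266) - 4*sqrt(14) + 4*sqrt(19) + 114.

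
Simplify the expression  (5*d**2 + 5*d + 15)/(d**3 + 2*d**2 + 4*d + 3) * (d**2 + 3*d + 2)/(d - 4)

Factor: 5*d**2 + 5*d + 15 = 5*(d**2 + d + 3);  d**3 + 2*d**2 + 4*d + 3 = (d**2 + d + 3)*(d + 1);  d**2 + 3*d + 2 = (d + 2)*(d + 1)
Cancel the common factors (d**2 + d + 3), (d + 1).

(5*d + 10)/(d - 4)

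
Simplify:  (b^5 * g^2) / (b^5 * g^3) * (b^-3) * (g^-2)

Quotient: (g^-1)
Multiply by (b^-3) * (g^-2): add exponents.

1/(b^3*g^3)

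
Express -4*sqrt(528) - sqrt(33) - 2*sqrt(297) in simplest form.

-23*sqrt(33)

4*sqrt(528) = 16*sqrt(33); sqrt(33) = sqrt(33); 2*sqrt(297) = 6*sqrt(33)
Combine: (-16 - 1 - 6)·sqrt(33) = -23*sqrt(33)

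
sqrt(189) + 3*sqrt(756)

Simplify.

21*sqrt(21)

sqrt(189) = 3*sqrt(21); 3*sqrt(756) = 18*sqrt(21)
Combine: (3 + 18)·sqrt(21) = 21*sqrt(21)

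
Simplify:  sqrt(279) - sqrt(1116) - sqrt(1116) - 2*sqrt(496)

sqrt(279) = 3*sqrt(31); sqrt(1116) = 6*sqrt(31); sqrt(1116) = 6*sqrt(31); 2*sqrt(496) = 8*sqrt(31)
Combine: (3 - 6 - 6 - 8)·sqrt(31) = -17*sqrt(31)

-17*sqrt(31)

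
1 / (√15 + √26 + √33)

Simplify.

(-3*√1430 + 4*√33 + 11*√26 + 22*√15)/748

Group as (√26 + √33) + √15; multiply by (√26 + √33) - √15, then rationalise the remaining surd.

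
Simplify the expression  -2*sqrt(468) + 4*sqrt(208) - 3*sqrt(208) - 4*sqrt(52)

2*sqrt(468) = 12*sqrt(13); 4*sqrt(208) = 16*sqrt(13); 3*sqrt(208) = 12*sqrt(13); 4*sqrt(52) = 8*sqrt(13)
Combine: (-12 + 16 - 12 - 8)·sqrt(13) = -16*sqrt(13)

-16*sqrt(13)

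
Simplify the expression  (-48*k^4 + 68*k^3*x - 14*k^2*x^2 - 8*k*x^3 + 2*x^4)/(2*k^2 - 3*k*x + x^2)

Factor: -48*k^4 + 68*k^3*x - 14*k^2*x^2 - 8*k*x^3 + 2*x^4 = 2*(3*k + x)*(-2*k + x)*(-4*k + x)*(-k + x);  2*k^2 - 3*k*x + x^2 = (-2*k + x)*(-k + x)
Cancel the common factors (-k + x), (-2*k + x).

-24*k^2 - 2*k*x + 2*x^2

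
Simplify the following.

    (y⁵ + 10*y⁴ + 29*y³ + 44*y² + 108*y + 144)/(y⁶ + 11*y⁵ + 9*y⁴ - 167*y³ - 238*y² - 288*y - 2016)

(y + 2)/(y² + 3*y - 28)

Factor: y⁵ + 10*y⁴ + 29*y³ + 44*y² + 108*y + 144 = (y² - y + 4)·(y + 3)·(y + 2)·(y + 6);  y⁶ + 11*y⁵ + 9*y⁴ - 167*y³ - 238*y² - 288*y - 2016 = (y + 3)·(y - 4)·(y + 7)·(y² - y + 4)·(y + 6)
Cancel the common factors (y² - y + 4), (y + 3), (y + 6).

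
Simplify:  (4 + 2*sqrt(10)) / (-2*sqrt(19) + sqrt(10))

(-2*sqrt(190) - 4*sqrt(19) - 10 - 2*sqrt(10))/33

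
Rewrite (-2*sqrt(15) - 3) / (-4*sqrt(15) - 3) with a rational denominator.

Multiply numerator and denominator by -3 + 4*sqrt(15).
Denominator becomes -231; numerator becomes -111 - 6*sqrt(15).

(2*sqrt(15) + 37)/77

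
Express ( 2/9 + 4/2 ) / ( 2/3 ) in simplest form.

10/3

Numerator: 2/9 + 4/2 = 20/9
Denominator: 2/3 = 2/3
Divide: (20/9) · (3/2) = 10/3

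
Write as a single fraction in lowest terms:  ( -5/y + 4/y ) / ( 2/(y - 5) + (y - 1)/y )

(-y + 5)/(y² - 4*y + 5)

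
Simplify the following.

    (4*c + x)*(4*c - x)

16*c^2 - x^2

(4*c)^2 - (x)^2 = 16*c^2 - x^2.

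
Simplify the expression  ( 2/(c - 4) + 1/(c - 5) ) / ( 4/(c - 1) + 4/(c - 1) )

Numerator: 2/(c - 4) + 1/(c - 5) = (3*c - 14)/(c^2 - 9*c + 20)
Denominator: 4/(c - 1) + 4/(c - 1) = 8/(c - 1)
Divide: ((3*c - 14)/(c^2 - 9*c + 20)) · (c/8 - 1/8) = (3*c^2 - 17*c + 14)/(8*c^2 - 72*c + 160)

(3*c^2 - 17*c + 14)/(8*c^2 - 72*c + 160)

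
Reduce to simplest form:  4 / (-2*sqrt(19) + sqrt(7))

(-8*sqrt(19) - 4*sqrt(7))/69

Multiply numerator and denominator by sqrt(7) + 2*sqrt(19).
Denominator becomes -69; numerator becomes 4*sqrt(7) + 8*sqrt(19).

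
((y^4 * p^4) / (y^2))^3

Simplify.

p^12*y^6

Inside the bracket: y^2 * p^4
Raise to the power 3: y^6 * p^12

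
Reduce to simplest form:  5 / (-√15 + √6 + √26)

(-17*√15 - 5*√26 + 35*√6 + 12*√65)/67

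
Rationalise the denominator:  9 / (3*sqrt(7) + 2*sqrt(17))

(-27*sqrt(7) + 18*sqrt(17))/5

Multiply numerator and denominator by -3*sqrt(7) + 2*sqrt(17).
Denominator becomes 5; numerator becomes -27*sqrt(7) + 18*sqrt(17).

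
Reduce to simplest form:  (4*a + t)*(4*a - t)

Product of conjugates: (P+Q)(P-Q) = P^2 - Q^2.

16*a^2 - t^2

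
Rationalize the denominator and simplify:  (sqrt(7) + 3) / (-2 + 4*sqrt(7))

(17 + 7*sqrt(7))/54

Multiply numerator and denominator by -4*sqrt(7) - 2.
Denominator becomes -108; numerator becomes -14*sqrt(7) - 34.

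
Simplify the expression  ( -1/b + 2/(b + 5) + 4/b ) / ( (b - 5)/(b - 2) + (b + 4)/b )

(5*b^2 + 5*b - 30)/(2*b^3 + 7*b^2 - 23*b - 40)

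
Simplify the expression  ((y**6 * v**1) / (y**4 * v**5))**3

Inside the bracket: y**2 * (v**-4)
Raise to the power 3: y**6 * (v**-12)

y**6/v**12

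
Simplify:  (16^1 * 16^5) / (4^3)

16^1 = 2^4; 16^5 = 2^20; 4^3 = 2^6
Combine exponents: 2^18

2^18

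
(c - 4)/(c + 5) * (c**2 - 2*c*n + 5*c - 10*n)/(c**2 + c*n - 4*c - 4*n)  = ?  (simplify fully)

(c - 2*n)/(c + n)

Factor: c**2 - 2*c*n + 5*c - 10*n = (c - 2*n)*(c + 5);  c**2 + c*n - 4*c - 4*n = (c - 4)*(c + n)
Cancel the common factors (c - 4), (c + 5).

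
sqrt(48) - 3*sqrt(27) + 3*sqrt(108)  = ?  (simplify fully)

13*sqrt(3)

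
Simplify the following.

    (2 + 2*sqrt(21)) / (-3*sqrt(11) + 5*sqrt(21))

(3*sqrt(11) + 5*sqrt(21) + 3*sqrt(231) + 105)/213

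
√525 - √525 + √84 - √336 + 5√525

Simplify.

23*√21

√525 = 5*√21; √525 = 5*√21; √84 = 2*√21; √336 = 4*√21; 5√525 = 25*√21
Combine: (5 - 5 + 2 - 4 + 25)·√21 = 23*√21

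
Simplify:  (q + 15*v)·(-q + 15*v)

-q² + 225*v²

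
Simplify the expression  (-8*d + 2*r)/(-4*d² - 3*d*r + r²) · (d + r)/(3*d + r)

2/(3*d + r)

Factor: -8*d + 2*r = 2·(-4*d + r);  -4*d² - 3*d*r + r² = (d + r)·(-4*d + r)
Cancel the common factors (-4*d + r), (d + r).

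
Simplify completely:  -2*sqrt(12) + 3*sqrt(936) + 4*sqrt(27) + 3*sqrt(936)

8*sqrt(3) + 36*sqrt(26)

2*sqrt(12) = 4*sqrt(3); 3*sqrt(936) = 18*sqrt(26); 4*sqrt(27) = 12*sqrt(3); 3*sqrt(936) = 18*sqrt(26)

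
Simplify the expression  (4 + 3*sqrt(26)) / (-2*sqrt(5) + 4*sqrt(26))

Multiply numerator and denominator by 2*sqrt(5) + 4*sqrt(26).
Denominator becomes 396; numerator becomes 8*sqrt(5) + 6*sqrt(130) + 16*sqrt(26) + 312.

(4*sqrt(5) + 3*sqrt(130) + 8*sqrt(26) + 156)/198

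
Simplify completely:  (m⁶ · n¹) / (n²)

Quotient: m⁶ · (n^-1)

m⁶/n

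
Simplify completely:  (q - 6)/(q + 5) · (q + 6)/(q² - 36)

1/(q + 5)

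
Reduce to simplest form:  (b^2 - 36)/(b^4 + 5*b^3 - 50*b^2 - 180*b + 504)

Factor: b^2 - 36 = (b + 6)*(b - 6);  b^4 + 5*b^3 - 50*b^2 - 180*b + 504 = (b - 2)*(b + 6)*(b + 7)*(b - 6)
Cancel the common factors (b + 6), (b - 6).

1/(b^2 + 5*b - 14)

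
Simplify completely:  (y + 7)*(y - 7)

y^2 - 49

(y)^2 - (7)^2 = y^2 - 49.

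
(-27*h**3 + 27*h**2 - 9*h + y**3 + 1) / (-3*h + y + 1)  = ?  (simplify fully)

Apply the difference-of-cubes factorisation and cancel (-3*h + y + 1).

9*h**2 + 3*h*y - 6*h + y**2 - y + 1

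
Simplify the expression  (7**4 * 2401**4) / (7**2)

7**18

7**4 = 7**4; 2401**4 = 7**16; 7**2 = 7**2
Combine exponents: 7**18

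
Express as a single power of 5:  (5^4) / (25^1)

5^2

5^4 = 5^4; 25^1 = 5^2
Combine exponents: 5^2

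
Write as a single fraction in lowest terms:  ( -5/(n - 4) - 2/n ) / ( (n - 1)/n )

Numerator: -5/(n - 4) - 2/n = (-7*n + 8)/(n² - 4*n)
Denominator: (n - 1)/n = (n - 1)/n
Divide: ((-7*n + 8)/(n² - 4*n)) · (n/(n - 1)) = (-7*n + 8)/(n² - 5*n + 4)

(-7*n + 8)/(n² - 5*n + 4)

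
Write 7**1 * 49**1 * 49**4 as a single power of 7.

7**11

7**1 = 7**1; 49**1 = 7**2; 49**4 = 7**8
Combine exponents: 7**11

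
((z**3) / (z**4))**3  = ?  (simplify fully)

z**(-3)

Inside the bracket: (z**-1)
Raise to the power 3: (z**-3)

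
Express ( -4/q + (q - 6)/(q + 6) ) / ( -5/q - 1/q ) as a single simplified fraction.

Numerator: -4/q + (q - 6)/(q + 6) = (q**2 - 10*q - 24)/(q**2 + 6*q)
Denominator: -5/q - 1/q = -6/q
Divide: ((q**2 - 10*q - 24)/(q**2 + 6*q)) · (-q/6) = (-q**2 + 10*q + 24)/(6*q + 36)

(-q**2 + 10*q + 24)/(6*q + 36)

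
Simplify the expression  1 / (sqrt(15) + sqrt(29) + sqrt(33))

(-6*sqrt(1595) + 11*sqrt(33) + 19*sqrt(29) + 47*sqrt(15))/1619

Group as (sqrt(29) + sqrt(33)) + sqrt(15); multiply by (sqrt(29) + sqrt(33)) - sqrt(15), then rationalise the remaining surd.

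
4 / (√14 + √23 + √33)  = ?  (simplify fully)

(-√10626 + 2*√33 + 12*√23 + 21*√14)/159

Group as (√23 + √33) + √14; multiply by (√23 + √33) - √14, then rationalise the remaining surd.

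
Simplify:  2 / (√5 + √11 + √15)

(-20*√33 + 2*√15 + 18*√11 + 42*√5)/219

Group as (√5 + √15) + √11; multiply by (√5 + √15) - √11, then rationalise the remaining surd.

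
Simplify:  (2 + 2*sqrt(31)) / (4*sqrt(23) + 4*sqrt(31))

(-sqrt(713) - sqrt(23) + sqrt(31) + 31)/16

Multiply numerator and denominator by -4*sqrt(23) + 4*sqrt(31).
Denominator becomes 128; numerator becomes -8*sqrt(713) - 8*sqrt(23) + 8*sqrt(31) + 248.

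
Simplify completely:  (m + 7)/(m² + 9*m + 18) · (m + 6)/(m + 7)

Factor: m² + 9*m + 18 = (m + 3)·(m + 6)
Cancel the common factors (m + 6), (m + 7).

1/(m + 3)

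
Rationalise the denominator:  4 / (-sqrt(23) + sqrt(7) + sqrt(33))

Group as (sqrt(7) + sqrt(33)) - sqrt(23); multiply by (sqrt(7) + sqrt(33)) + sqrt(23), then rationalise the remaining surd.

(-68*sqrt(23) - 12*sqrt(33) + 196*sqrt(7) + 8*sqrt(5313))/635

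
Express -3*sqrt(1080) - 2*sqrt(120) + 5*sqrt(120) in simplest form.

3*sqrt(1080) = 18*sqrt(30); 2*sqrt(120) = 4*sqrt(30); 5*sqrt(120) = 10*sqrt(30)
Combine: (-18 - 4 + 10)·sqrt(30) = -12*sqrt(30)

-12*sqrt(30)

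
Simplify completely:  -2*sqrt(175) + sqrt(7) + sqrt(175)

-4*sqrt(7)

2*sqrt(175) = 10*sqrt(7); sqrt(7) = sqrt(7); sqrt(175) = 5*sqrt(7)
Combine: (-10 + 1 + 5)·sqrt(7) = -4*sqrt(7)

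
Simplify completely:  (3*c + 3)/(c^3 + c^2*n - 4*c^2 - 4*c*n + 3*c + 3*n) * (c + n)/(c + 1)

3/(c^2 - 4*c + 3)

Factor: 3*c + 3 = 3*(c + 1);  c^3 + c^2*n - 4*c^2 - 4*c*n + 3*c + 3*n = (c - 3)*(c + n)*(c - 1)
Cancel the common factors (c + 1), (c + n).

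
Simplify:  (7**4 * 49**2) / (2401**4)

7**(-8)

7**4 = 7**4; 49**2 = 7**4; 2401**4 = 7**16
Combine exponents: 7**(-8)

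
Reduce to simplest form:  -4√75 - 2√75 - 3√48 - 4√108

4√75 = 20*√3; 2√75 = 10*√3; 3√48 = 12*√3; 4√108 = 24*√3
Combine: (-20 - 10 - 12 - 24)·√3 = -66*√3

-66*√3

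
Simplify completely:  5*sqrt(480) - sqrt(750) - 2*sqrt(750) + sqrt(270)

8*sqrt(30)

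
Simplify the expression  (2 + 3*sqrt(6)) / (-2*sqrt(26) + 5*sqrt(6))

(2*sqrt(26) + 5*sqrt(6) + 6*sqrt(39) + 45)/23

Multiply numerator and denominator by 2*sqrt(26) + 5*sqrt(6).
Denominator becomes 46; numerator becomes 4*sqrt(26) + 10*sqrt(6) + 12*sqrt(39) + 90.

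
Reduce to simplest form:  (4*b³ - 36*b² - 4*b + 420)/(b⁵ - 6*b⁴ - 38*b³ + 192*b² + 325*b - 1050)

4/(b² + 3*b - 10)

Factor: 4*b³ - 36*b² - 4*b + 420 = 4·(b - 5)·(b + 3)·(b - 7);  b⁵ - 6*b⁴ - 38*b³ + 192*b² + 325*b - 1050 = (b - 7)·(b + 3)·(b - 2)·(b - 5)·(b + 5)
Cancel the common factors (b - 7), (b + 3), (b - 5).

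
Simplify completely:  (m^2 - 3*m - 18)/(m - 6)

Factor: m^2 - 3*m - 18 = (m - 6)*(m + 3)
Cancel the common factor (m - 6).

m + 3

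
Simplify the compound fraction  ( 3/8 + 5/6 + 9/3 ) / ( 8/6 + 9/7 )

Numerator: 3/8 + 5/6 + 9/3 = 101/24
Denominator: 8/6 + 9/7 = 55/21
Divide: (101/24) · (21/55) = 707/440

707/440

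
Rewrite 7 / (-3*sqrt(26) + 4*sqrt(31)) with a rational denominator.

Multiply numerator and denominator by 3*sqrt(26) + 4*sqrt(31).
Denominator becomes 262; numerator becomes 21*sqrt(26) + 28*sqrt(31).

(21*sqrt(26) + 28*sqrt(31))/262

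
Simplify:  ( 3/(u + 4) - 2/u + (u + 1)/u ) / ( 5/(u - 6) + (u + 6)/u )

Numerator: 3/(u + 4) - 2/u + (u + 1)/u = (u² + 6*u - 4)/(u² + 4*u)
Denominator: 5/(u - 6) + (u + 6)/u = (u² + 5*u - 36)/(u² - 6*u)
Divide: ((u² + 6*u - 4)/(u² + 4*u)) · ((u² - 6*u)/(u² + 5*u - 36)) = (u³ - 40*u + 24)/(u³ + 9*u² - 16*u - 144)

(u³ - 40*u + 24)/(u³ + 9*u² - 16*u - 144)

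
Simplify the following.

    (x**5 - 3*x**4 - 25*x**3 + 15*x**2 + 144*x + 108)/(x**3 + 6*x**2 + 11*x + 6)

Factor: x**5 - 3*x**4 - 25*x**3 + 15*x**2 + 144*x + 108 = (x + 2)*(x - 6)*(x - 3)*(x + 1)*(x + 3);  x**3 + 6*x**2 + 11*x + 6 = (x + 3)*(x + 2)*(x + 1)
Cancel the common factors (x + 2), (x + 1), (x + 3).

x**2 - 9*x + 18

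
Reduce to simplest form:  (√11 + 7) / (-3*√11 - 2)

Multiply numerator and denominator by -2 + 3*√11.
Denominator becomes -95; numerator becomes 19 + 19*√11.

(-√11 - 1)/5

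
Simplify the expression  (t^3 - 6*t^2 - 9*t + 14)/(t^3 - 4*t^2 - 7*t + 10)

Factor: t^3 - 6*t^2 - 9*t + 14 = (t - 7)*(t + 2)*(t - 1);  t^3 - 4*t^2 - 7*t + 10 = (t + 2)*(t - 5)*(t - 1)
Cancel the common factors (t + 2), (t - 1).

(t - 7)/(t - 5)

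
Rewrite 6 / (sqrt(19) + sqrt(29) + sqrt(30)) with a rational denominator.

Group as (sqrt(19) + sqrt(29)) + sqrt(30); multiply by (sqrt(19) + sqrt(29)) - sqrt(30), then rationalise the remaining surd.

(-3*sqrt(16530) + 27*sqrt(30) + 30*sqrt(29) + 60*sqrt(19))/470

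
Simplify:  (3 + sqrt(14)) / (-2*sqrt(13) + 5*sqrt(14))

Multiply numerator and denominator by 2*sqrt(13) + 5*sqrt(14).
Denominator becomes 298; numerator becomes 6*sqrt(13) + 2*sqrt(182) + 15*sqrt(14) + 70.

(6*sqrt(13) + 2*sqrt(182) + 15*sqrt(14) + 70)/298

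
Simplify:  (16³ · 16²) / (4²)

2^16

16³ = 2^12; 16² = 2^8; 4² = 2^4
Combine exponents: 2^16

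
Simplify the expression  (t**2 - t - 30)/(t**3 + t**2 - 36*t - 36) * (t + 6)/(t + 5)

Factor: t**2 - t - 30 = (t - 6)*(t + 5);  t**3 + t**2 - 36*t - 36 = (t + 1)*(t - 6)*(t + 6)
Cancel the common factors (t - 6), (t + 5), (t + 6).

1/(t + 1)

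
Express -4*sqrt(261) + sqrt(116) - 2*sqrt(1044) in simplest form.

-22*sqrt(29)

4*sqrt(261) = 12*sqrt(29); sqrt(116) = 2*sqrt(29); 2*sqrt(1044) = 12*sqrt(29)
Combine: (-12 + 2 - 12)·sqrt(29) = -22*sqrt(29)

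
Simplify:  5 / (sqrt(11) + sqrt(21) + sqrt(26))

(-5*sqrt(6006) + 15*sqrt(26) + 40*sqrt(21) + 90*sqrt(11))/444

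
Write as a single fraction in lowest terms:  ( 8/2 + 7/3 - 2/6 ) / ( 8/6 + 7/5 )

Numerator: 8/2 + 7/3 - 2/6 = 6
Denominator: 8/6 + 7/5 = 41/15
Divide: (6) · (15/41) = 90/41

90/41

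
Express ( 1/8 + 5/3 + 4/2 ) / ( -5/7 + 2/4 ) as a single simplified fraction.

-637/36

Numerator: 1/8 + 5/3 + 4/2 = 91/24
Denominator: -5/7 + 2/4 = -3/14
Divide: (91/24) · (-14/3) = -637/36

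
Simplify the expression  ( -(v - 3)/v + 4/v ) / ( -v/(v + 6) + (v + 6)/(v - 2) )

(-v³ + 3*v² + 40*v - 84)/(14*v² + 36*v)

Numerator: -(v - 3)/v + 4/v = (-v + 7)/v
Denominator: -v/(v + 6) + (v + 6)/(v - 2) = (14*v + 36)/(v² + 4*v - 12)
Divide: ((-v + 7)/v) · ((v² + 4*v - 12)/(14*v + 36)) = (-v³ + 3*v² + 40*v - 84)/(14*v² + 36*v)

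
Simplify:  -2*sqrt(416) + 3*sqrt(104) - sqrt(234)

-5*sqrt(26)

2*sqrt(416) = 8*sqrt(26); 3*sqrt(104) = 6*sqrt(26); sqrt(234) = 3*sqrt(26)
Combine: (-8 + 6 - 3)·sqrt(26) = -5*sqrt(26)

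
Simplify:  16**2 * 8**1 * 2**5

16**2 = 2**8; 8**1 = 2**3; 2**5 = 2**5
Combine exponents: 2**16

2**16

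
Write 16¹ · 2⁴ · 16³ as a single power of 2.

2^20

16¹ = 2^4; 2⁴ = 2^4; 16³ = 2^12
Combine exponents: 2^20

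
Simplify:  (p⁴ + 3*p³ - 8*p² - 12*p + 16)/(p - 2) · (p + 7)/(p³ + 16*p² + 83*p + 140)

Factor: p⁴ + 3*p³ - 8*p² - 12*p + 16 = (p + 4)·(p - 1)·(p + 2)·(p - 2);  p³ + 16*p² + 83*p + 140 = (p + 7)·(p + 5)·(p + 4)
Cancel the common factors (p + 7), (p + 4), (p - 2).

(p² + p - 2)/(p + 5)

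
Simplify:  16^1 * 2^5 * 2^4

16^1 = 2^4; 2^5 = 2^5; 2^4 = 2^4
Combine exponents: 2^13

2^13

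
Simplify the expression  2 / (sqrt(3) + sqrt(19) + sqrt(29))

Group as (sqrt(19) + sqrt(29)) + sqrt(3); multiply by (sqrt(19) + sqrt(29)) - sqrt(3), then rationalise the remaining surd.

(-4*sqrt(1653) - 14*sqrt(29) + 26*sqrt(19) + 90*sqrt(3))/179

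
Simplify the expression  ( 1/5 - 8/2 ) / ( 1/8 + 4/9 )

-1368/205

Numerator: 1/5 - 8/2 = -19/5
Denominator: 1/8 + 4/9 = 41/72
Divide: (-19/5) · (72/41) = -1368/205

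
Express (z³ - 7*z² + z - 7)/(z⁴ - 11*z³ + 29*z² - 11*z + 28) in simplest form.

1/(z - 4)

Factor: z³ - 7*z² + z - 7 = (z - 7)·(z² + 1);  z⁴ - 11*z³ + 29*z² - 11*z + 28 = (z² + 1)·(z - 4)·(z - 7)
Cancel the common factors (z² + 1), (z - 7).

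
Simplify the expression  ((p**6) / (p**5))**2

p**2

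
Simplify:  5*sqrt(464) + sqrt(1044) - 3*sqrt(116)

20*sqrt(29)

5*sqrt(464) = 20*sqrt(29); sqrt(1044) = 6*sqrt(29); 3*sqrt(116) = 6*sqrt(29)
Combine: (20 + 6 - 6)·sqrt(29) = 20*sqrt(29)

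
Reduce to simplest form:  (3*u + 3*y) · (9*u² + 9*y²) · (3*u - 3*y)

Pair the conjugate factors: ((3*u)+(3*y))((3*u)-(3*y)) = 9*u² - 9*y², then repeat with the next factor.

81*u⁴ - 81*y⁴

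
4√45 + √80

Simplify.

4√45 = 12*√5; √80 = 4*√5
Combine: (12 + 4)·√5 = 16*√5

16*√5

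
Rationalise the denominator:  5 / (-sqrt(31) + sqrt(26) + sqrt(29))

Group as (sqrt(26) + sqrt(29)) - sqrt(31); multiply by (sqrt(26) + sqrt(29)) + sqrt(31), then rationalise the remaining surd.

(-12*sqrt(31) + 14*sqrt(29) + 17*sqrt(26) + sqrt(23374))/244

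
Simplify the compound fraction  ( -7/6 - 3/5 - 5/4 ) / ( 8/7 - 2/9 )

Numerator: -7/6 - 3/5 - 5/4 = -181/60
Denominator: 8/7 - 2/9 = 58/63
Divide: (-181/60) · (63/58) = -3801/1160

-3801/1160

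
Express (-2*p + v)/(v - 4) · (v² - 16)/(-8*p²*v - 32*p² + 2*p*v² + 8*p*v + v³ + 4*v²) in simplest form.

Factor: v² - 16 = (v - 4)·(v + 4);  -8*p²*v - 32*p² + 2*p*v² + 8*p*v + v³ + 4*v² = (-2*p + v)·(v + 4)·(4*p + v)
Cancel the common factors (-2*p + v), (v + 4), (v - 4).

1/(4*p + v)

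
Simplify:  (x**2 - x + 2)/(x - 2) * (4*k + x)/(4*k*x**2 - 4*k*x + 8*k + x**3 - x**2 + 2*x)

Factor: 4*k*x**2 - 4*k*x + 8*k + x**3 - x**2 + 2*x = (4*k + x)*(x**2 - x + 2)
Cancel the common factors (x**2 - x + 2), (4*k + x).

1/(x - 2)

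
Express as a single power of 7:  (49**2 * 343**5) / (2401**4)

49**2 = 7**4; 343**5 = 7**15; 2401**4 = 7**16
Combine exponents: 7**3

7**3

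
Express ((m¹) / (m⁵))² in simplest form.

m^(-8)

Inside the bracket: (m^-4)
Raise to the power 2: (m^-8)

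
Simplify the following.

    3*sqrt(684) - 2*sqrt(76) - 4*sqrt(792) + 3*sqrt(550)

-9*sqrt(22) + 14*sqrt(19)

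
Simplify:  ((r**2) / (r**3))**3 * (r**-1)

r**(-4)

Inside the bracket: (r**-1)
Raise to the power 3: (r**-3)
Multiply by (r**-1): add exponents.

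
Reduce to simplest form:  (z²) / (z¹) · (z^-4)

z^(-3)

Quotient: z¹
Multiply by (z^-4): add exponents.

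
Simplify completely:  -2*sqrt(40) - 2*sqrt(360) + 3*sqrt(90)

-7*sqrt(10)

2*sqrt(40) = 4*sqrt(10); 2*sqrt(360) = 12*sqrt(10); 3*sqrt(90) = 9*sqrt(10)
Combine: (-4 - 12 + 9)·sqrt(10) = -7*sqrt(10)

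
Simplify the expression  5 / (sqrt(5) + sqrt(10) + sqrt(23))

Group as (sqrt(5) + sqrt(23)) + sqrt(10); multiply by (sqrt(5) + sqrt(23)) - sqrt(10), then rationalise the remaining surd.

(-25*sqrt(46) - 20*sqrt(23) + 45*sqrt(10) + 70*sqrt(5))/68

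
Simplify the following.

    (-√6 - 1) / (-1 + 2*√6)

(-13 - 3*√6)/23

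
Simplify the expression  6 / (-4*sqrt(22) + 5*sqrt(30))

Multiply numerator and denominator by 4*sqrt(22) + 5*sqrt(30).
Denominator becomes 398; numerator becomes 24*sqrt(22) + 30*sqrt(30).

(12*sqrt(22) + 15*sqrt(30))/199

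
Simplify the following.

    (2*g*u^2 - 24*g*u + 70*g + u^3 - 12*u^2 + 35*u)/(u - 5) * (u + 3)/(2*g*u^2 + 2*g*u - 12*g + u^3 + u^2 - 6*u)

Factor: 2*g*u^2 - 24*g*u + 70*g + u^3 - 12*u^2 + 35*u = (u - 5)*(2*g + u)*(u - 7);  2*g*u^2 + 2*g*u - 12*g + u^3 + u^2 - 6*u = (u + 3)*(2*g + u)*(u - 2)
Cancel the common factors (2*g + u), (u + 3), (u - 5).

(u - 7)/(u - 2)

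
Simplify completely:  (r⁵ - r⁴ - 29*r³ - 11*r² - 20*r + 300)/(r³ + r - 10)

r² - r - 30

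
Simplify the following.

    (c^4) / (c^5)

Quotient: (c^-1)

1/c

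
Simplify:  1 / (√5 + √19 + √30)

Group as (√5 + √19) + √30; multiply by (√5 + √19) - √30, then rationalise the remaining surd.

(-5*√114 - 3*√30 + 8*√19 + 22*√5)/172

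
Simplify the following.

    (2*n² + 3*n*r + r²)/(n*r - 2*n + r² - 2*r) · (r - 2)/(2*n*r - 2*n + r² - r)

1/(r - 1)

Factor: 2*n² + 3*n*r + r² = (2*n + r)·(n + r);  n*r - 2*n + r² - 2*r = (n + r)·(r - 2);  2*n*r - 2*n + r² - r = (2*n + r)·(r - 1)
Cancel the common factors (n + r), (2*n + r), (r - 2).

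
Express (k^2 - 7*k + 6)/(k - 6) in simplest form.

k - 1

Factor: k^2 - 7*k + 6 = (k - 6)*(k - 1)
Cancel the common factor (k - 6).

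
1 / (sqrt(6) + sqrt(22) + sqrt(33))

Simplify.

Group as (sqrt(6) + sqrt(33)) + sqrt(22); multiply by (sqrt(6) + sqrt(33)) - sqrt(22), then rationalise the remaining surd.

(-132 - 5*sqrt(33) + 17*sqrt(22) + 49*sqrt(6))/503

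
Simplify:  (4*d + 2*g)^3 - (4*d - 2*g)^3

16*g*(12*d^2 + g^2)

Only the odd-power cross terms survive.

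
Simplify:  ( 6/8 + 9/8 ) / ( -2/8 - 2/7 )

Numerator: 6/8 + 9/8 = 15/8
Denominator: -2/8 - 2/7 = -15/28
Divide: (15/8) · (-28/15) = -7/2

-7/2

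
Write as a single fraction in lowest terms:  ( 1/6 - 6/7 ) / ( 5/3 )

-29/70

Numerator: 1/6 - 6/7 = -29/42
Denominator: 5/3 = 5/3
Divide: (-29/42) · (3/5) = -29/70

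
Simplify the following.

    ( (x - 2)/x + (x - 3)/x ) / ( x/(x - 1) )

(2*x² - 7*x + 5)/x²

Numerator: (x - 2)/x + (x - 3)/x = (2*x - 5)/x
Denominator: x/(x - 1) = x/(x - 1)
Divide: ((2*x - 5)/x) · ((x - 1)/x) = (2*x² - 7*x + 5)/x²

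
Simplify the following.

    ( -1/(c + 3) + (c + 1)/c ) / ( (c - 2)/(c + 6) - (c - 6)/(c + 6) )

Numerator: -1/(c + 3) + (c + 1)/c = (c² + 3*c + 3)/(c² + 3*c)
Denominator: (c - 2)/(c + 6) - (c - 6)/(c + 6) = 4/(c + 6)
Divide: ((c² + 3*c + 3)/(c² + 3*c)) · (c/4 + 3/2) = (c³ + 9*c² + 21*c + 18)/(4*c² + 12*c)

(c³ + 9*c² + 21*c + 18)/(4*c² + 12*c)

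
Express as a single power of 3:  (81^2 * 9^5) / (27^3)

3^9

81^2 = 3^8; 9^5 = 3^10; 27^3 = 3^9
Combine exponents: 3^9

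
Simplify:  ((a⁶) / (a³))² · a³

Inside the bracket: a³
Raise to the power 2: a⁶
Multiply by a³: add exponents.

a⁹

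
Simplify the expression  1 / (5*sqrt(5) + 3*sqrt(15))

Multiply numerator and denominator by -3*sqrt(15) + 5*sqrt(5).
Denominator becomes -10; numerator becomes -3*sqrt(15) + 5*sqrt(5).

(-5*sqrt(5) + 3*sqrt(15))/10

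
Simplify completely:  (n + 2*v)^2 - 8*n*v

(n - 2*v)^2

Expanding gives n^2 - 4*n*v + 4*v^2, a perfect square.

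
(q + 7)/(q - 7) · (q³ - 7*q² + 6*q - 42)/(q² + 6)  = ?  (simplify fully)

Factor: q³ - 7*q² + 6*q - 42 = (q - 7)·(q² + 6)
Cancel the common factors (q² + 6), (q - 7).

q + 7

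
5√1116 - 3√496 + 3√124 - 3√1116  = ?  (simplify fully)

6*√31

5√1116 = 30*√31; 3√496 = 12*√31; 3√124 = 6*√31; 3√1116 = 18*√31
Combine: (30 - 12 + 6 - 18)·√31 = 6*√31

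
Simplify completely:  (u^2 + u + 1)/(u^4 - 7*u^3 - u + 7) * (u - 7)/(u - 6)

1/(u^2 - 7*u + 6)

Factor: u^4 - 7*u^3 - u + 7 = (u - 1)*(u^2 + u + 1)*(u - 7)
Cancel the common factors (u^2 + u + 1), (u - 7).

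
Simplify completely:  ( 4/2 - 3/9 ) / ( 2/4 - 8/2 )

Numerator: 4/2 - 3/9 = 5/3
Denominator: 2/4 - 8/2 = -7/2
Divide: (5/3) · (-2/7) = -10/21

-10/21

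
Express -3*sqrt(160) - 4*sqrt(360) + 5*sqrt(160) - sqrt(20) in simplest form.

-16*sqrt(10) - 2*sqrt(5)

3*sqrt(160) = 12*sqrt(10); 4*sqrt(360) = 24*sqrt(10); 5*sqrt(160) = 20*sqrt(10); sqrt(20) = 2*sqrt(5)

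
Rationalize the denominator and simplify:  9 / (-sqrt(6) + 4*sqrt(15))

Multiply numerator and denominator by sqrt(6) + 4*sqrt(15).
Denominator becomes 234; numerator becomes 9*sqrt(6) + 36*sqrt(15).

(sqrt(6) + 4*sqrt(15))/26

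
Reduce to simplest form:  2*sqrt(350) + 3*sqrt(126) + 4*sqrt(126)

2*sqrt(350) = 10*sqrt(14); 3*sqrt(126) = 9*sqrt(14); 4*sqrt(126) = 12*sqrt(14)
Combine: (10 + 9 + 12)·sqrt(14) = 31*sqrt(14)

31*sqrt(14)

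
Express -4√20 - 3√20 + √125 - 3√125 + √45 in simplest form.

4√20 = 8*√5; 3√20 = 6*√5; √125 = 5*√5; 3√125 = 15*√5; √45 = 3*√5
Combine: (-8 - 6 + 5 - 15 + 3)·√5 = -21*√5

-21*√5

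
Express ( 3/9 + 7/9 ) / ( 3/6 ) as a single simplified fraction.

20/9

Numerator: 3/9 + 7/9 = 10/9
Denominator: 3/6 = 1/2
Divide: (10/9) · (2) = 20/9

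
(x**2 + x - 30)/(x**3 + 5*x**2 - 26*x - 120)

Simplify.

Factor: x**2 + x - 30 = (x - 5)*(x + 6);  x**3 + 5*x**2 - 26*x - 120 = (x + 6)*(x + 4)*(x - 5)
Cancel the common factors (x - 5), (x + 6).

1/(x + 4)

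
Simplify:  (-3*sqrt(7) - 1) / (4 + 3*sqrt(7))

Multiply numerator and denominator by -3*sqrt(7) + 4.
Denominator becomes -47; numerator becomes -9*sqrt(7) + 59.

(-59 + 9*sqrt(7))/47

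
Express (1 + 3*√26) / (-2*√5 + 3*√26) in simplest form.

(2*√5 + 3*√26 + 6*√130 + 234)/214

Multiply numerator and denominator by 2*√5 + 3*√26.
Denominator becomes 214; numerator becomes 2*√5 + 3*√26 + 6*√130 + 234.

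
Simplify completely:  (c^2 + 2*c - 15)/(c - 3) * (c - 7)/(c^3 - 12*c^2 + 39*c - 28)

(c + 5)/(c^2 - 5*c + 4)

Factor: c^2 + 2*c - 15 = (c + 5)*(c - 3);  c^3 - 12*c^2 + 39*c - 28 = (c - 1)*(c - 4)*(c - 7)
Cancel the common factors (c - 7), (c - 3).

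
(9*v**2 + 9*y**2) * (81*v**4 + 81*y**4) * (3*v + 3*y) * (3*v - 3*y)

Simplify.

6561*v**8 - 6561*y**8

Telescope via difference of squares: ((3*v)+(3*y))((3*v)-(3*y)) = 9*v**2 - 9*y**2, then repeat with the next factor.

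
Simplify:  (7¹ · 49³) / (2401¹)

7^3

7¹ = 7^1; 49³ = 7^6; 2401¹ = 7^4
Combine exponents: 7^3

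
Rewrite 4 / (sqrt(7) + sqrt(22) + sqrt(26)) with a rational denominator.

(-16*sqrt(1001) + 12*sqrt(26) + 44*sqrt(22) + 164*sqrt(7))/607

Group as (sqrt(7) + sqrt(22)) + sqrt(26); multiply by (sqrt(7) + sqrt(22)) - sqrt(26), then rationalise the remaining surd.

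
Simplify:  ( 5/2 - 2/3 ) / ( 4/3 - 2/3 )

Numerator: 5/2 - 2/3 = 11/6
Denominator: 4/3 - 2/3 = 2/3
Divide: (11/6) · (3/2) = 11/4

11/4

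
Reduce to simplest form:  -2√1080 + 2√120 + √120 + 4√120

2√1080 = 12*√30; 2√120 = 4*√30; √120 = 2*√30; 4√120 = 8*√30
Combine: (-12 + 4 + 2 + 8)·√30 = 2*√30

2*√30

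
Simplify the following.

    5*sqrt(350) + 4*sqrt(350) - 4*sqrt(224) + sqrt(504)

5*sqrt(350) = 25*sqrt(14); 4*sqrt(350) = 20*sqrt(14); 4*sqrt(224) = 16*sqrt(14); sqrt(504) = 6*sqrt(14)
Combine: (25 + 20 - 16 + 6)·sqrt(14) = 35*sqrt(14)

35*sqrt(14)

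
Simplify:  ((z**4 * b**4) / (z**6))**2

b**8/z**4

Inside the bracket: (z**-2) * b**4
Raise to the power 2: (z**-4) * b**8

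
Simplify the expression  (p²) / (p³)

1/p

Quotient: (p^-1)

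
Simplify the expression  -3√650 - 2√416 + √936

-17*√26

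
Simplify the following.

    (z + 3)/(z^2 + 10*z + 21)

1/(z + 7)

Factor: z^2 + 10*z + 21 = (z + 7)*(z + 3)
Cancel the common factor (z + 3).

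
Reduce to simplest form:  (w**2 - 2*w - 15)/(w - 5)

Factor: w**2 - 2*w - 15 = (w - 5)*(w + 3)
Cancel the common factor (w - 5).

w + 3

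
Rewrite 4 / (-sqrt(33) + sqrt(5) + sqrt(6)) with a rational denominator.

(-22*sqrt(33) - 32*sqrt(6) - 34*sqrt(5) - 6*sqrt(110))/91

Group as (sqrt(5) + sqrt(6)) - sqrt(33); multiply by (sqrt(5) + sqrt(6)) + sqrt(33), then rationalise the remaining surd.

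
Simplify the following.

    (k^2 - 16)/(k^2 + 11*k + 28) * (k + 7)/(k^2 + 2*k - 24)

Factor: k^2 - 16 = (k - 4)*(k + 4);  k^2 + 11*k + 28 = (k + 7)*(k + 4);  k^2 + 2*k - 24 = (k - 4)*(k + 6)
Cancel the common factors (k + 7), (k - 4), (k + 4).

1/(k + 6)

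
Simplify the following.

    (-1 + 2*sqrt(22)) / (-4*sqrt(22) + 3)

(-173 - 2*sqrt(22))/343

Multiply numerator and denominator by 3 + 4*sqrt(22).
Denominator becomes -343; numerator becomes 2*sqrt(22) + 173.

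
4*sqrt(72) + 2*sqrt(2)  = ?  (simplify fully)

4*sqrt(72) = 24*sqrt(2); 2*sqrt(2) = 2*sqrt(2)
Combine: (24 + 2)·sqrt(2) = 26*sqrt(2)

26*sqrt(2)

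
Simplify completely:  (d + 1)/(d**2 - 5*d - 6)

1/(d - 6)

Factor: d**2 - 5*d - 6 = (d + 1)*(d - 6)
Cancel the common factor (d + 1).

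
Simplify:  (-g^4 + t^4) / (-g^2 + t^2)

g^2 + t^2

-g^4 + t^4 factors as (-g + t)*(g + t)*(g^2 + t^2).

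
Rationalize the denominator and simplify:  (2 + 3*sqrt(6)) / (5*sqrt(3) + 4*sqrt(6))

Multiply numerator and denominator by -5*sqrt(3) + 4*sqrt(6).
Denominator becomes 21; numerator becomes -45*sqrt(2) - 10*sqrt(3) + 8*sqrt(6) + 72.

(-45*sqrt(2) - 10*sqrt(3) + 8*sqrt(6) + 72)/21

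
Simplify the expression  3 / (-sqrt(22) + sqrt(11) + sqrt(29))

(-27*sqrt(22) + 6*sqrt(29) + 60*sqrt(11) + 33*sqrt(58))/476

Group as (sqrt(11) + sqrt(29)) - sqrt(22); multiply by (sqrt(11) + sqrt(29)) + sqrt(22), then rationalise the remaining surd.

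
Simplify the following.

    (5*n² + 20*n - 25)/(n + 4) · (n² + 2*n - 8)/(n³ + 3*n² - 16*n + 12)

(5*n + 25)/(n + 6)

Factor: 5*n² + 20*n - 25 = 5·(n + 5)·(n - 1);  n² + 2*n - 8 = (n + 4)·(n - 2);  n³ + 3*n² - 16*n + 12 = (n + 6)·(n - 2)·(n - 1)
Cancel the common factors (n - 1), (n + 4), (n - 2).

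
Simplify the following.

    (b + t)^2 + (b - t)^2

Only the even-power cross terms survive.

2*b^2 + 2*t^2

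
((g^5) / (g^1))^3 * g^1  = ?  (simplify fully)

g^13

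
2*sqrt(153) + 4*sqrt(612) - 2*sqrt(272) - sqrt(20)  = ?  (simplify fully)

-2*sqrt(5) + 22*sqrt(17)

2*sqrt(153) = 6*sqrt(17); 4*sqrt(612) = 24*sqrt(17); 2*sqrt(272) = 8*sqrt(17); sqrt(20) = 2*sqrt(5)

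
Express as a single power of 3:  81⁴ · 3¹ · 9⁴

81⁴ = 3^16; 3¹ = 3^1; 9⁴ = 3^8
Combine exponents: 3^25

3^25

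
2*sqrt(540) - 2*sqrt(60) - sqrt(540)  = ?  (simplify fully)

2*sqrt(540) = 12*sqrt(15); 2*sqrt(60) = 4*sqrt(15); sqrt(540) = 6*sqrt(15)
Combine: (12 - 4 - 6)·sqrt(15) = 2*sqrt(15)

2*sqrt(15)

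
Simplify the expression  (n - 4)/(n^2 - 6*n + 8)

Factor: n^2 - 6*n + 8 = (n - 2)*(n - 4)
Cancel the common factor (n - 4).

1/(n - 2)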